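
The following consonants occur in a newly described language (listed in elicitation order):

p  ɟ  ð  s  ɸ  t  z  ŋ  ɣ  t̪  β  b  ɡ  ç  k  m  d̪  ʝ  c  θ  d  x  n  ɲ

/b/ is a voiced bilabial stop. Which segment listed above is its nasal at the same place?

/m/

The nasal at the same place is a bilabial nasal — in this inventory, /m/.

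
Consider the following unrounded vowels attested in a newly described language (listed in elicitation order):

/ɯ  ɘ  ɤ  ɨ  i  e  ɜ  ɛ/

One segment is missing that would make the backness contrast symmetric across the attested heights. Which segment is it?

/ʌ/

height            front     central   back    
high              i         ɨ         ɯ       
high-mid          e         ɘ         ɤ       
low-mid           ɛ         ɜ         —       
The low-mid row has no back member, so the gap is the low-mid back unrounded vowel /ʌ/.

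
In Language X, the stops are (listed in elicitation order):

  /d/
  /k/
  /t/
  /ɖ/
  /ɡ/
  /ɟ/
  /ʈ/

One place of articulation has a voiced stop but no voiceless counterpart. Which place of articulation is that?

Voiceless: /t/ (alveolar), /ʈ/ (retroflex), /k/ (velar).
Voiced: /d/ (alveolar), /ɖ/ (retroflex), /ɟ/ (palatal), /ɡ/ (velar).
Every place of articulation has a voiceless member except palatal, where /c/ would be expected.

palatal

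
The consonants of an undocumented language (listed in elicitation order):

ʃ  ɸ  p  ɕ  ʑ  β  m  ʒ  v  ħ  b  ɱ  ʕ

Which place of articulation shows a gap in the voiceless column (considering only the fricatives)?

bilabial: voiceless /ɸ/, voiced /β/.
labiodental: voiceless —, voiced /v/.
postalveolar: voiceless /ʃ/, voiced /ʒ/.
alveolo-palatal: voiceless /ɕ/, voiced /ʑ/.
pharyngeal: voiceless /ħ/, voiced /ʕ/.
Every place of articulation has a voiceless member except labiodental, where /f/ would be expected.

labiodental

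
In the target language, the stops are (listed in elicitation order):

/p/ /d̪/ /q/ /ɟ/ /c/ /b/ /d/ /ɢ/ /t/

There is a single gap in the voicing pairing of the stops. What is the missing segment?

Voiceless: /p/ (bilabial), /t/ (alveolar), /c/ (palatal), /q/ (uvular).
Voiced: /b/ (bilabial), /d̪/ (dental), /d/ (alveolar), /ɟ/ (palatal), /ɢ/ (uvular).
The dental row has no voiceless member, so the gap is the voiceless dental stop /t̪/.

/t̪/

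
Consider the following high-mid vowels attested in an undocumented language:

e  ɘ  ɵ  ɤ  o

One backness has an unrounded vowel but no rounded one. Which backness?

front

backness          unrounded  rounded 
front             e         —       
central           ɘ         ɵ       
back              ɤ         o       
Every backness has a rounded member except front, where /ø/ would be expected.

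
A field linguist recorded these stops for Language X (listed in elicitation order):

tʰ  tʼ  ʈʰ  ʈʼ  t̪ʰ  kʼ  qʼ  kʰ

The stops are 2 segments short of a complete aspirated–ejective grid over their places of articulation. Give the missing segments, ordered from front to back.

/t̪ʼ/, /qʰ/

place of articulation  aspirated  ejective
dental            t̪ʰ       —       
alveolar          tʰ        tʼ      
retroflex         ʈʰ        ʈʼ      
velar             kʰ        kʼ      
uvular            —         qʼ      
Gaps, from front to back: dental lacks ejective (/t̪ʼ/); uvular lacks aspirated (/qʰ/).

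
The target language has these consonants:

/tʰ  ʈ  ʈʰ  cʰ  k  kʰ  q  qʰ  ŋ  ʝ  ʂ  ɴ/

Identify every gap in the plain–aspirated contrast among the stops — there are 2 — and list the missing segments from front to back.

Plain: /ʈ/ (retroflex), /k/ (velar), /q/ (uvular).
Aspirated: /tʰ/ (alveolar), /ʈʰ/ (retroflex), /cʰ/ (palatal), /kʰ/ (velar), /qʰ/ (uvular).
Gaps, from front to back: alveolar lacks plain (/t/); palatal lacks plain (/c/).

/t/, /c/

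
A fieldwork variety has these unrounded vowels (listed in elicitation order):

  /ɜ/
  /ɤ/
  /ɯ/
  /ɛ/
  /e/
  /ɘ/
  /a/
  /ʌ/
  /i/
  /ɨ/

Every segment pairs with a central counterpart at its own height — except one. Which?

/a/

High: /i/ ~ /ɨ/ ~ /ɯ/
High-mid: /e/ ~ /ɘ/ ~ /ɤ/
Low-mid: /ɛ/ ~ /ɜ/ ~ /ʌ/
Low: only /a/ (front); no central partner.
So /a/ is the unpaired segment.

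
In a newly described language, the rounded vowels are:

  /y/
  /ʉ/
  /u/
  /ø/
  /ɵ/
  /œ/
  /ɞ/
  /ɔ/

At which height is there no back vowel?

high-mid

Front: /y/ (high), /ø/ (high-mid), /œ/ (low-mid).
Central: /ʉ/ (high), /ɵ/ (high-mid), /ɞ/ (low-mid).
Back: /u/ (high), /ɔ/ (low-mid).
Every height has a back member except high-mid, where /o/ would be expected.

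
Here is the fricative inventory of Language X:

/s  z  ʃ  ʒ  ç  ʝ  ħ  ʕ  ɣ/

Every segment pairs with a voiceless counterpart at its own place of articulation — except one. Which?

/ɣ/

Alveolar: /s/ ~ /z/
Postalveolar: /ʃ/ ~ /ʒ/
Palatal: /ç/ ~ /ʝ/
Pharyngeal: /ħ/ ~ /ʕ/
Velar: only /ɣ/ (voiced); no voiceless partner.
So /ɣ/ is the unpaired segment.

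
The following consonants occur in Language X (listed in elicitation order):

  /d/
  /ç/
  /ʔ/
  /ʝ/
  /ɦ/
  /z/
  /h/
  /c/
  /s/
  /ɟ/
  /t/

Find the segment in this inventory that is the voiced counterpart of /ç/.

/ʝ/

/ç/ is a voiceless palatal fricative.
The voiced counterpart is a voiced palatal fricative — in this inventory, /ʝ/.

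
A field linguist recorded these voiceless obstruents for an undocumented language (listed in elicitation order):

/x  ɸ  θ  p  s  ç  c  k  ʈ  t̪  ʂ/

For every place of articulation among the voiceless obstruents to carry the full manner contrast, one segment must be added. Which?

Stop: /p/ (bilabial), /t̪/ (dental), /ʈ/ (retroflex), /c/ (palatal), /k/ (velar).
Fricative: /ɸ/ (bilabial), /θ/ (dental), /s/ (alveolar), /ʂ/ (retroflex), /ç/ (palatal), /x/ (velar).
The alveolar row has no stop member, so the gap is the alveolar stop /t/.

/t/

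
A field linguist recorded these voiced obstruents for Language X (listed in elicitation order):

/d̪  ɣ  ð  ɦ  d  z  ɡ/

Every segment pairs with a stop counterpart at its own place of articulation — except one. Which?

Dental: /d̪/ ~ /ð/
Alveolar: /d/ ~ /z/
Velar: /ɡ/ ~ /ɣ/
Glottal: only /ɦ/ (fricative); no stop partner.
So /ɦ/ is the unpaired segment.

/ɦ/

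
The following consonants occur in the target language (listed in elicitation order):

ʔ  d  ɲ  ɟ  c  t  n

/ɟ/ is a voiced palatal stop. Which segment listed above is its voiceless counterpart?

/c/

The voiceless counterpart is a voiceless palatal stop — in this inventory, /c/.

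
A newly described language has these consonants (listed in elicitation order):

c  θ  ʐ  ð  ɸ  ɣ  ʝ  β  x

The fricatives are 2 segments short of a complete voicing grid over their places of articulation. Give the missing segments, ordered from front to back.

/ʂ/, /ç/

bilabial: voiceless /ɸ/, voiced /β/.
dental: voiceless /θ/, voiced /ð/.
retroflex: voiceless —, voiced /ʐ/.
palatal: voiceless —, voiced /ʝ/.
velar: voiceless /x/, voiced /ɣ/.
Gaps, from front to back: retroflex lacks voiceless (/ʂ/); palatal lacks voiceless (/ç/).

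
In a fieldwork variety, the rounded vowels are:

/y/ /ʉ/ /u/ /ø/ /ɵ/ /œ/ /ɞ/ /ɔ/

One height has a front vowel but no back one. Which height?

Front: /y/ (high), /ø/ (high-mid), /œ/ (low-mid).
Central: /ʉ/ (high), /ɵ/ (high-mid), /ɞ/ (low-mid).
Back: /u/ (high), /ɔ/ (low-mid).
Every height has a back member except high-mid, where /o/ would be expected.

high-mid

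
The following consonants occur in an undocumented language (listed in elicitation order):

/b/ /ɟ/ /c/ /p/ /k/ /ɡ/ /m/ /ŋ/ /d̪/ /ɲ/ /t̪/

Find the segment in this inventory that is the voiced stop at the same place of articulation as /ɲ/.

/ɲ/ is a palatal nasal.
The voiced stop at the same place is a voiced palatal stop — in this inventory, /ɟ/.

/ɟ/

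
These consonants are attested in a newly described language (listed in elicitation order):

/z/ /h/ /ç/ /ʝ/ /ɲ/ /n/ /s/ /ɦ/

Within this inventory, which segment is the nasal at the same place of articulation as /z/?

/z/ is a voiced alveolar fricative.
The nasal at the same place is an alveolar nasal — in this inventory, /n/.

/n/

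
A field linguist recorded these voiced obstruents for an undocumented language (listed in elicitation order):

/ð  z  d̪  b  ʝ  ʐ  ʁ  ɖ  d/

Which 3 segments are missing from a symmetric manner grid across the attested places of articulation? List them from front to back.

/β/, /ɟ/, /ɢ/

Stop: /b/ (bilabial), /d̪/ (dental), /d/ (alveolar), /ɖ/ (retroflex).
Fricative: /ð/ (dental), /z/ (alveolar), /ʐ/ (retroflex), /ʝ/ (palatal), /ʁ/ (uvular).
Gaps, from front to back: bilabial lacks fricative (/β/); palatal lacks stop (/ɟ/); uvular lacks stop (/ɢ/).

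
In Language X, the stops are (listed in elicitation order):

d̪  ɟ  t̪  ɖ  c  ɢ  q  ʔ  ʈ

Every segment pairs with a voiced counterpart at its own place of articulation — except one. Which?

Dental: /t̪/ ~ /d̪/
Retroflex: /ʈ/ ~ /ɖ/
Palatal: /c/ ~ /ɟ/
Uvular: /q/ ~ /ɢ/
Glottal: only /ʔ/ (voiceless); no voiced partner.
So /ʔ/ is the unpaired segment.

/ʔ/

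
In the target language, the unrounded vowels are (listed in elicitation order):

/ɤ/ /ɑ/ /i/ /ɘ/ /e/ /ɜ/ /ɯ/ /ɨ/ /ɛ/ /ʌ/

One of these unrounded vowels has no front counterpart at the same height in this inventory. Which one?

High: /i/ ~ /ɨ/ ~ /ɯ/
High-mid: /e/ ~ /ɘ/ ~ /ɤ/
Low-mid: /ɛ/ ~ /ɜ/ ~ /ʌ/
Low: only /ɑ/ (back); no front partner.
So /ɑ/ is the unpaired segment.

/ɑ/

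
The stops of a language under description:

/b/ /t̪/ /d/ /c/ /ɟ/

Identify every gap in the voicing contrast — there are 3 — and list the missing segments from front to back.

place of articulation  voiceless  voiced  
bilabial          —         b       
dental            t̪        —       
alveolar          —         d       
palatal           c         ɟ       
Gaps, from front to back: bilabial lacks voiceless (/p/); dental lacks voiced (/d̪/); alveolar lacks voiceless (/t/).

/p/, /d̪/, /t/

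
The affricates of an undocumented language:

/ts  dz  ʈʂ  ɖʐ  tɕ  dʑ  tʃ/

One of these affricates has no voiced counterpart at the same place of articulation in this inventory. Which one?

/tʃ/

Alveolar: /ts/ ~ /dz/
Retroflex: /ʈʂ/ ~ /ɖʐ/
Alveolo-palatal: /tɕ/ ~ /dʑ/
Postalveolar: only /tʃ/ (voiceless); no voiced partner.
So /tʃ/ is the unpaired segment.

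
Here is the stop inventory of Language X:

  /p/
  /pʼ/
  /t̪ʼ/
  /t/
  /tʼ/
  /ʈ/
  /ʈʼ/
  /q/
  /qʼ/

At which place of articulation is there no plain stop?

bilabial: plain /p/, ejective /pʼ/.
dental: plain —, ejective /t̪ʼ/.
alveolar: plain /t/, ejective /tʼ/.
retroflex: plain /ʈ/, ejective /ʈʼ/.
uvular: plain /q/, ejective /qʼ/.
Every place of articulation has a plain member except dental, where /t̪/ would be expected.

dental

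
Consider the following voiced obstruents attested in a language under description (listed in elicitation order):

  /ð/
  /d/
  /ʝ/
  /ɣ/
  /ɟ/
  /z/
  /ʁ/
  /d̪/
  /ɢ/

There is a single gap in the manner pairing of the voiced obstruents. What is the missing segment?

place of articulation  stop      fricative
dental            d̪        ð       
alveolar          d         z       
palatal           ɟ         ʝ       
velar             —         ɣ       
uvular            ɢ         ʁ       
The velar row has no stop member, so the gap is the velar stop /ɡ/.

/ɡ/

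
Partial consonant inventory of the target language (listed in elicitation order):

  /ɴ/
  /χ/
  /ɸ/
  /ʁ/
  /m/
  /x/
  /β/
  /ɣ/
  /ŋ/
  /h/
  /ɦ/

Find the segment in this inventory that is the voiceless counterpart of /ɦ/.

/ɦ/ is a voiced glottal fricative.
The voiceless counterpart is a voiceless glottal fricative — in this inventory, /h/.

/h/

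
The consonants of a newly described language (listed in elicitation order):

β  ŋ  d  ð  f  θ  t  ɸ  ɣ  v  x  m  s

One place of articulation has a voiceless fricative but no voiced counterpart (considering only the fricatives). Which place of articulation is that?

alveolar

Voiceless: /ɸ/ (bilabial), /f/ (labiodental), /θ/ (dental), /s/ (alveolar), /x/ (velar).
Voiced: /β/ (bilabial), /v/ (labiodental), /ð/ (dental), /ɣ/ (velar).
Every place of articulation has a voiced member except alveolar, where /z/ would be expected.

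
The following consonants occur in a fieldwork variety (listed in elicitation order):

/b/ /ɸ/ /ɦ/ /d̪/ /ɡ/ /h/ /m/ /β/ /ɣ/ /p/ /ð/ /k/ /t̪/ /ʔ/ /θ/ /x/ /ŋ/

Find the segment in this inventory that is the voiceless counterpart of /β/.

/ɸ/

/β/ is a voiced bilabial fricative.
The voiceless counterpart is a voiceless bilabial fricative — in this inventory, /ɸ/.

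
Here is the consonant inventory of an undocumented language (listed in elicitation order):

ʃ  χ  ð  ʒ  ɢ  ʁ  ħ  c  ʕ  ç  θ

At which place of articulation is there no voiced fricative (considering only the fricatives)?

palatal

place of articulation  voiceless  voiced  
dental            θ         ð       
postalveolar      ʃ         ʒ       
palatal           ç         —       
uvular            χ         ʁ       
pharyngeal        ħ         ʕ       
Every place of articulation has a voiced member except palatal, where /ʝ/ would be expected.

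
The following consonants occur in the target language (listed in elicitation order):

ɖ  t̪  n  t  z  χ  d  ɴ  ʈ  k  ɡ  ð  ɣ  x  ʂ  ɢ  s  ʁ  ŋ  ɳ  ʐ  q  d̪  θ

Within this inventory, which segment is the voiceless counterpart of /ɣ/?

/x/

/ɣ/ is a voiced velar fricative.
The voiceless counterpart is a voiceless velar fricative — in this inventory, /x/.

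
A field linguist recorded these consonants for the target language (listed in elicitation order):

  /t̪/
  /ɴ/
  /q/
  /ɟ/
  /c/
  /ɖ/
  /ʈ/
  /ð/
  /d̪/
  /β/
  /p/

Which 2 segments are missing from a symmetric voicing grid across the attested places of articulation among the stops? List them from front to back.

/b/, /ɢ/

bilabial: voiceless /p/, voiced —.
dental: voiceless /t̪/, voiced /d̪/.
retroflex: voiceless /ʈ/, voiced /ɖ/.
palatal: voiceless /c/, voiced /ɟ/.
uvular: voiceless /q/, voiced —.
Gaps, from front to back: bilabial lacks voiced (/b/); uvular lacks voiced (/ɢ/).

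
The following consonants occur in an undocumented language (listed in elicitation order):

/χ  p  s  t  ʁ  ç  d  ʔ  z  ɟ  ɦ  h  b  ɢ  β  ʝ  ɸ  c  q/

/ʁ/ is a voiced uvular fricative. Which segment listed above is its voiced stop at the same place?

/ɢ/

The voiced stop at the same place is a voiced uvular stop — in this inventory, /ɢ/.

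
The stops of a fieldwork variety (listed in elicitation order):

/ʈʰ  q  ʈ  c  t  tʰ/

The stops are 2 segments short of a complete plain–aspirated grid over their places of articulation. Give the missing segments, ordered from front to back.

alveolar: plain /t/, aspirated /tʰ/.
retroflex: plain /ʈ/, aspirated /ʈʰ/.
palatal: plain /c/, aspirated —.
uvular: plain /q/, aspirated —.
Gaps, from front to back: palatal lacks aspirated (/cʰ/); uvular lacks aspirated (/qʰ/).

/cʰ/, /qʰ/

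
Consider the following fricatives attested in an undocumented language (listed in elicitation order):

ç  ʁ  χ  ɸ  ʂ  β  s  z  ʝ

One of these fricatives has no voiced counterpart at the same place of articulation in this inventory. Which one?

/ʂ/

Bilabial: /ɸ/ ~ /β/
Alveolar: /s/ ~ /z/
Palatal: /ç/ ~ /ʝ/
Uvular: /χ/ ~ /ʁ/
Retroflex: only /ʂ/ (voiceless); no voiced partner.
So /ʂ/ is the unpaired segment.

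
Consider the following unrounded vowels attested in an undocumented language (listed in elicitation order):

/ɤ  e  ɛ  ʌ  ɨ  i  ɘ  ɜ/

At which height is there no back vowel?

high

high: front /i/, central /ɨ/, back —.
high-mid: front /e/, central /ɘ/, back /ɤ/.
low-mid: front /ɛ/, central /ɜ/, back /ʌ/.
Every height has a back member except high, where /ɯ/ would be expected.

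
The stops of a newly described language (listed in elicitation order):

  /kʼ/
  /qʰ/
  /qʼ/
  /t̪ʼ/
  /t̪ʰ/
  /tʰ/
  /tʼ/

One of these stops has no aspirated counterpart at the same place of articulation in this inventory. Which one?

Dental: /t̪ʰ/ ~ /t̪ʼ/
Alveolar: /tʰ/ ~ /tʼ/
Uvular: /qʰ/ ~ /qʼ/
Velar: only /kʼ/ (ejective); no aspirated partner.
So /kʼ/ is the unpaired segment.

/kʼ/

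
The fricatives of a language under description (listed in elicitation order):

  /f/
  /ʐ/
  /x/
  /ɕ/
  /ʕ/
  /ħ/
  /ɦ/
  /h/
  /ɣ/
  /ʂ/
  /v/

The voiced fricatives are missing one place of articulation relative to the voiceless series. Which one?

alveolo-palatal

Voiceless: /f/ (labiodental), /ʂ/ (retroflex), /ɕ/ (alveolo-palatal), /x/ (velar), /ħ/ (pharyngeal), /h/ (glottal).
Voiced: /v/ (labiodental), /ʐ/ (retroflex), /ɣ/ (velar), /ʕ/ (pharyngeal), /ɦ/ (glottal).
Every place of articulation has a voiced member except alveolo-palatal, where /ʑ/ would be expected.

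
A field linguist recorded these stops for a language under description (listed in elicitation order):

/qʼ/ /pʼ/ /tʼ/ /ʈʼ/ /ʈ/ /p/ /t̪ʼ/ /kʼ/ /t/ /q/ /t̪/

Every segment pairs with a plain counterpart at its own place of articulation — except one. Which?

Bilabial: /p/ ~ /pʼ/
Dental: /t̪/ ~ /t̪ʼ/
Alveolar: /t/ ~ /tʼ/
Retroflex: /ʈ/ ~ /ʈʼ/
Uvular: /q/ ~ /qʼ/
Velar: only /kʼ/ (ejective); no plain partner.
So /kʼ/ is the unpaired segment.

/kʼ/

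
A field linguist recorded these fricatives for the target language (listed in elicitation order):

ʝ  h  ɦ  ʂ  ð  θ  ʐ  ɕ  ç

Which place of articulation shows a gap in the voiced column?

alveolo-palatal

place of articulation  voiceless  voiced  
dental            θ         ð       
retroflex         ʂ         ʐ       
alveolo-palatal   ɕ         —       
palatal           ç         ʝ       
glottal           h         ɦ       
Every place of articulation has a voiced member except alveolo-palatal, where /ʑ/ would be expected.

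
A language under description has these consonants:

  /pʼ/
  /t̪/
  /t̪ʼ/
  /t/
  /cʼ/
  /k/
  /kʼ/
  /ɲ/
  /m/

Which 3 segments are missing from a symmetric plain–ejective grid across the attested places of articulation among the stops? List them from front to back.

bilabial: plain —, ejective /pʼ/.
dental: plain /t̪/, ejective /t̪ʼ/.
alveolar: plain /t/, ejective —.
palatal: plain —, ejective /cʼ/.
velar: plain /k/, ejective /kʼ/.
Gaps, from front to back: bilabial lacks plain (/p/); alveolar lacks ejective (/tʼ/); palatal lacks plain (/c/).

/p/, /tʼ/, /c/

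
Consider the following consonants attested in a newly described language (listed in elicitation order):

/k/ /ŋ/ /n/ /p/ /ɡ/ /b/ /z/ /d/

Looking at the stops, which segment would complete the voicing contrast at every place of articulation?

/t/

bilabial: voiceless /p/, voiced /b/.
alveolar: voiceless —, voiced /d/.
velar: voiceless /k/, voiced /ɡ/.
The alveolar row has no voiceless member, so the gap is the voiceless alveolar stop /t/.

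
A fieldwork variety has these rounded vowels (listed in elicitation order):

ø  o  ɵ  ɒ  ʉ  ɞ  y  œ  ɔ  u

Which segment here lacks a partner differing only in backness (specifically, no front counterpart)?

High: /y/ ~ /ʉ/ ~ /u/
High-mid: /ø/ ~ /ɵ/ ~ /o/
Low-mid: /œ/ ~ /ɞ/ ~ /ɔ/
Low: only /ɒ/ (back); no front partner.
So /ɒ/ is the unpaired segment.

/ɒ/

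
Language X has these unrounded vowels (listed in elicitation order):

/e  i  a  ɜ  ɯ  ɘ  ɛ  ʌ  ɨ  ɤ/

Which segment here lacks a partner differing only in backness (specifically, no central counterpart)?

/a/

High: /i/ ~ /ɨ/ ~ /ɯ/
High-mid: /e/ ~ /ɘ/ ~ /ɤ/
Low-mid: /ɛ/ ~ /ɜ/ ~ /ʌ/
Low: only /a/ (front); no central partner.
So /a/ is the unpaired segment.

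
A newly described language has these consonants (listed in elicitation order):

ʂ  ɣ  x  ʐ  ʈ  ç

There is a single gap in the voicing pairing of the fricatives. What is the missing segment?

retroflex: voiceless /ʂ/, voiced /ʐ/.
palatal: voiceless /ç/, voiced —.
velar: voiceless /x/, voiced /ɣ/.
The palatal row has no voiced member, so the gap is the voiced palatal fricative /ʝ/.

/ʝ/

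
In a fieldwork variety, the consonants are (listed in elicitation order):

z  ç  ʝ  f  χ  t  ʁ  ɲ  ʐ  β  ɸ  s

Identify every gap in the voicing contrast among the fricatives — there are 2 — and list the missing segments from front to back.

/v/, /ʂ/

Voiceless: /ɸ/ (bilabial), /f/ (labiodental), /s/ (alveolar), /ç/ (palatal), /χ/ (uvular).
Voiced: /β/ (bilabial), /z/ (alveolar), /ʐ/ (retroflex), /ʝ/ (palatal), /ʁ/ (uvular).
Gaps, from front to back: labiodental lacks voiced (/v/); retroflex lacks voiceless (/ʂ/).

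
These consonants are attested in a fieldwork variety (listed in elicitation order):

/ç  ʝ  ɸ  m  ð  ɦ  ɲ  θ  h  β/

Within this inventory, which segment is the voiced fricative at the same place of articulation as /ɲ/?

/ʝ/

/ɲ/ is a palatal nasal.
The voiced fricative at the same place is a voiced palatal fricative — in this inventory, /ʝ/.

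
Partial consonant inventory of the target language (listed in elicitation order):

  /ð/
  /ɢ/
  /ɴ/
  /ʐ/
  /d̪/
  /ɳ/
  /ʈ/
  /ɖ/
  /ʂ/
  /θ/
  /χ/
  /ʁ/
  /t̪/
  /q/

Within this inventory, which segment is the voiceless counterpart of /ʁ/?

/χ/

/ʁ/ is a voiced uvular fricative.
The voiceless counterpart is a voiceless uvular fricative — in this inventory, /χ/.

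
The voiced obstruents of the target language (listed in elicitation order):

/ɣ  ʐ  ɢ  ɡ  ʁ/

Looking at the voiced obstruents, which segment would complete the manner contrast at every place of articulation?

/ɖ/

Stop: /ɡ/ (velar), /ɢ/ (uvular).
Fricative: /ʐ/ (retroflex), /ɣ/ (velar), /ʁ/ (uvular).
The retroflex row has no stop member, so the gap is the retroflex stop /ɖ/.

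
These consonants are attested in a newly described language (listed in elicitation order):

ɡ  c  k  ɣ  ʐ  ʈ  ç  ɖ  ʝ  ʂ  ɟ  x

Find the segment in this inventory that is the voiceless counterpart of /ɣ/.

/ɣ/ is a voiced velar fricative.
The voiceless counterpart is a voiceless velar fricative — in this inventory, /x/.

/x/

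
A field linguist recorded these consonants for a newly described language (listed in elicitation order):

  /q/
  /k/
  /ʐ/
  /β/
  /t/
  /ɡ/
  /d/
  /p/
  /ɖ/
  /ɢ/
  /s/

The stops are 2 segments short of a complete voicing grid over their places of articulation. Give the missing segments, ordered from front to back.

/b/, /ʈ/

Voiceless: /p/ (bilabial), /t/ (alveolar), /k/ (velar), /q/ (uvular).
Voiced: /d/ (alveolar), /ɖ/ (retroflex), /ɡ/ (velar), /ɢ/ (uvular).
Gaps, from front to back: bilabial lacks voiced (/b/); retroflex lacks voiceless (/ʈ/).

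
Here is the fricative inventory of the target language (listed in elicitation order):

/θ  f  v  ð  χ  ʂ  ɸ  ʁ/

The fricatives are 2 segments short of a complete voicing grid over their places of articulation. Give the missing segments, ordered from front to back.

/β/, /ʐ/

place of articulation  voiceless  voiced  
bilabial          ɸ         —       
labiodental       f         v       
dental            θ         ð       
retroflex         ʂ         —       
uvular            χ         ʁ       
Gaps, from front to back: bilabial lacks voiced (/β/); retroflex lacks voiced (/ʐ/).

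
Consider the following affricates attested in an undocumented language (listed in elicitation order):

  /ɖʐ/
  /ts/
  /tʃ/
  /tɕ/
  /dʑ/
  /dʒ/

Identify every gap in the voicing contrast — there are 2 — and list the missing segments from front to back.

/dz/, /ʈʂ/

place of articulation  voiceless  voiced  
alveolar          ts        —       
postalveolar      tʃ        dʒ      
retroflex         —         ɖʐ      
alveolo-palatal   tɕ        dʑ      
Gaps, from front to back: alveolar lacks voiced (/dz/); retroflex lacks voiceless (/ʈʂ/).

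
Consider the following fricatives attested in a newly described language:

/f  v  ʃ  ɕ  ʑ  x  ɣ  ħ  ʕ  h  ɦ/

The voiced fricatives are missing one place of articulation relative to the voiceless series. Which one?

postalveolar

Voiceless: /f/ (labiodental), /ʃ/ (postalveolar), /ɕ/ (alveolo-palatal), /x/ (velar), /ħ/ (pharyngeal), /h/ (glottal).
Voiced: /v/ (labiodental), /ʑ/ (alveolo-palatal), /ɣ/ (velar), /ʕ/ (pharyngeal), /ɦ/ (glottal).
Every place of articulation has a voiced member except postalveolar, where /ʒ/ would be expected.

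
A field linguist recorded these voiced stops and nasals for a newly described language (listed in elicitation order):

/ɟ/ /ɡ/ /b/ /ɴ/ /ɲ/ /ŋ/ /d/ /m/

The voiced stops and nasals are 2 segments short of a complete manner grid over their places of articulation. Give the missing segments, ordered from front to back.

/n/, /ɢ/

place of articulation  oral stop  nasal   
bilabial          b         m       
alveolar          d         —       
palatal           ɟ         ɲ       
velar             ɡ         ŋ       
uvular            —         ɴ       
Gaps, from front to back: alveolar lacks nasal (/n/); uvular lacks oral stop (/ɢ/).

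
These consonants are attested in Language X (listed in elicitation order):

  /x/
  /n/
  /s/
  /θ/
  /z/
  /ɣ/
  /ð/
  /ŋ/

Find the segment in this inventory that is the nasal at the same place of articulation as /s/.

/s/ is a voiceless alveolar fricative.
The nasal at the same place is an alveolar nasal — in this inventory, /n/.

/n/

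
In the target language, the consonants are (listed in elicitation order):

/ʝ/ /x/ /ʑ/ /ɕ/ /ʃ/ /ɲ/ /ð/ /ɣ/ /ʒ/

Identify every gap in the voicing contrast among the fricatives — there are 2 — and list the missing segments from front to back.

dental: voiceless —, voiced /ð/.
postalveolar: voiceless /ʃ/, voiced /ʒ/.
alveolo-palatal: voiceless /ɕ/, voiced /ʑ/.
palatal: voiceless —, voiced /ʝ/.
velar: voiceless /x/, voiced /ɣ/.
Gaps, from front to back: dental lacks voiceless (/θ/); palatal lacks voiceless (/ç/).

/θ/, /ç/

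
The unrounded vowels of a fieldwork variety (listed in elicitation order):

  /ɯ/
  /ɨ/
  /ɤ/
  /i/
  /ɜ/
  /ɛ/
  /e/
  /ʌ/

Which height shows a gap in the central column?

height            front     central   back    
high              i         ɨ         ɯ       
high-mid          e         —         ɤ       
low-mid           ɛ         ɜ         ʌ       
Every height has a central member except high-mid, where /ɘ/ would be expected.

high-mid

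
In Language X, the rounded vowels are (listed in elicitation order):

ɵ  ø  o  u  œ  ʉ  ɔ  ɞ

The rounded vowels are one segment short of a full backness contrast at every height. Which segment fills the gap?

Front: /ø/ (high-mid), /œ/ (low-mid).
Central: /ʉ/ (high), /ɵ/ (high-mid), /ɞ/ (low-mid).
Back: /u/ (high), /o/ (high-mid), /ɔ/ (low-mid).
The high row has no front member, so the gap is the high front rounded vowel /y/.

/y/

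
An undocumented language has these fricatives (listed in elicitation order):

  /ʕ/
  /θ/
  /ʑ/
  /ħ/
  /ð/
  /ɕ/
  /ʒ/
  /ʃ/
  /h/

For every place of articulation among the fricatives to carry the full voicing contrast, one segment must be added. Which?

place of articulation  voiceless  voiced  
dental            θ         ð       
postalveolar      ʃ         ʒ       
alveolo-palatal   ɕ         ʑ       
pharyngeal        ħ         ʕ       
glottal           h         —       
The glottal row has no voiced member, so the gap is the voiced glottal fricative /ɦ/.

/ɦ/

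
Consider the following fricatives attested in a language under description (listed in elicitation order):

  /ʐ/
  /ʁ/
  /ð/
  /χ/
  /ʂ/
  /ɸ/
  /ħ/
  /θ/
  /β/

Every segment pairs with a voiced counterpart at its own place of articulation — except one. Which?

/ħ/

Bilabial: /ɸ/ ~ /β/
Dental: /θ/ ~ /ð/
Retroflex: /ʂ/ ~ /ʐ/
Uvular: /χ/ ~ /ʁ/
Pharyngeal: only /ħ/ (voiceless); no voiced partner.
So /ħ/ is the unpaired segment.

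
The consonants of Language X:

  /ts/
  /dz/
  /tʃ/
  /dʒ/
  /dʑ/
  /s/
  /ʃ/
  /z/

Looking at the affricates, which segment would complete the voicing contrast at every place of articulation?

place of articulation  voiceless  voiced  
alveolar          ts        dz      
postalveolar      tʃ        dʒ      
alveolo-palatal   —         dʑ      
The alveolo-palatal row has no voiceless member, so the gap is the voiceless alveolo-palatal affricate /tɕ/.

/tɕ/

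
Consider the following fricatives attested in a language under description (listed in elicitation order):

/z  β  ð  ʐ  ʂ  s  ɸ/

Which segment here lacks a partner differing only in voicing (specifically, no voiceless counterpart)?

/ð/

Bilabial: /ɸ/ ~ /β/
Alveolar: /s/ ~ /z/
Retroflex: /ʂ/ ~ /ʐ/
Dental: only /ð/ (voiced); no voiceless partner.
So /ð/ is the unpaired segment.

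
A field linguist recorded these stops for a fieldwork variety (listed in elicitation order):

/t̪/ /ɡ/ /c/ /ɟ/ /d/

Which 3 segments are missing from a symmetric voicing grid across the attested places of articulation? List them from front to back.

/d̪/, /t/, /k/

Voiceless: /t̪/ (dental), /c/ (palatal).
Voiced: /d/ (alveolar), /ɟ/ (palatal), /ɡ/ (velar).
Gaps, from front to back: dental lacks voiced (/d̪/); alveolar lacks voiceless (/t/); velar lacks voiceless (/k/).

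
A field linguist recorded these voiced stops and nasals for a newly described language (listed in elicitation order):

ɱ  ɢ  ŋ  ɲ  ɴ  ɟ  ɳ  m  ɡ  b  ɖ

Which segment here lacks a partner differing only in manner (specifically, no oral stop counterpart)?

/ɱ/

Bilabial: /b/ ~ /m/
Retroflex: /ɖ/ ~ /ɳ/
Palatal: /ɟ/ ~ /ɲ/
Velar: /ɡ/ ~ /ŋ/
Uvular: /ɢ/ ~ /ɴ/
Labiodental: only /ɱ/ (nasal); no oral stop partner.
So /ɱ/ is the unpaired segment.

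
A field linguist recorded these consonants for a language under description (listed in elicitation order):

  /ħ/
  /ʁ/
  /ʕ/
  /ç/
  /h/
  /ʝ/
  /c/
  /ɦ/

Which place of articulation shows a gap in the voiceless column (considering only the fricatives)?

uvular

Voiceless: /ç/ (palatal), /ħ/ (pharyngeal), /h/ (glottal).
Voiced: /ʝ/ (palatal), /ʁ/ (uvular), /ʕ/ (pharyngeal), /ɦ/ (glottal).
Every place of articulation has a voiceless member except uvular, where /χ/ would be expected.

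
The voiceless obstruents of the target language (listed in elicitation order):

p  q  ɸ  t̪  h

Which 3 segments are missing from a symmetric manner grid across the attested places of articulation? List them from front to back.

Stop: /p/ (bilabial), /t̪/ (dental), /q/ (uvular).
Fricative: /ɸ/ (bilabial), /h/ (glottal).
Gaps, from front to back: dental lacks fricative (/θ/); uvular lacks fricative (/χ/); glottal lacks stop (/ʔ/).

/θ/, /χ/, /ʔ/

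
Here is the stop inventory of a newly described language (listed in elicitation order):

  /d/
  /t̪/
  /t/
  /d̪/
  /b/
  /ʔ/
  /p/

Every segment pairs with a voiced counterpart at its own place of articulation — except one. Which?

/ʔ/

Bilabial: /p/ ~ /b/
Dental: /t̪/ ~ /d̪/
Alveolar: /t/ ~ /d/
Glottal: only /ʔ/ (voiceless); no voiced partner.
So /ʔ/ is the unpaired segment.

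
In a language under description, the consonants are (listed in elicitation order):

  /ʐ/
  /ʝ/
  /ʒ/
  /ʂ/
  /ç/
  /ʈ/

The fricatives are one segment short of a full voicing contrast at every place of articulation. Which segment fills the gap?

/ʃ/

place of articulation  voiceless  voiced  
postalveolar      —         ʒ       
retroflex         ʂ         ʐ       
palatal           ç         ʝ       
The postalveolar row has no voiceless member, so the gap is the voiceless postalveolar fricative /ʃ/.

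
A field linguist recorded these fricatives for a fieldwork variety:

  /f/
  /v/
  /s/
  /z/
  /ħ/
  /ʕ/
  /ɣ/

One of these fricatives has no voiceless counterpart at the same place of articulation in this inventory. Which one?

Labiodental: /f/ ~ /v/
Alveolar: /s/ ~ /z/
Pharyngeal: /ħ/ ~ /ʕ/
Velar: only /ɣ/ (voiced); no voiceless partner.
So /ɣ/ is the unpaired segment.

/ɣ/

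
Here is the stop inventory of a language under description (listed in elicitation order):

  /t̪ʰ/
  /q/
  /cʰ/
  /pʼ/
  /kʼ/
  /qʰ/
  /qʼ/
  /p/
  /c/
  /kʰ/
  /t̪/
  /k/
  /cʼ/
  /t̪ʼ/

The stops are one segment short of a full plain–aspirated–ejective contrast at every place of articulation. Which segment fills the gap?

Plain: /p/ (bilabial), /t̪/ (dental), /c/ (palatal), /k/ (velar), /q/ (uvular).
Aspirated: /t̪ʰ/ (dental), /cʰ/ (palatal), /kʰ/ (velar), /qʰ/ (uvular).
Ejective: /pʼ/ (bilabial), /t̪ʼ/ (dental), /cʼ/ (palatal), /kʼ/ (velar), /qʼ/ (uvular).
The bilabial row has no aspirated member, so the gap is the aspirated bilabial stop /pʰ/.

/pʰ/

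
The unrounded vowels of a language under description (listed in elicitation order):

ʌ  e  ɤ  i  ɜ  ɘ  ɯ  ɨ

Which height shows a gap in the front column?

low-mid

high: front /i/, central /ɨ/, back /ɯ/.
high-mid: front /e/, central /ɘ/, back /ɤ/.
low-mid: front —, central /ɜ/, back /ʌ/.
Every height has a front member except low-mid, where /ɛ/ would be expected.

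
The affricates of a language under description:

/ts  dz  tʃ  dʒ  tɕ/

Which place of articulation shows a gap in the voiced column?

alveolo-palatal

Voiceless: /ts/ (alveolar), /tʃ/ (postalveolar), /tɕ/ (alveolo-palatal).
Voiced: /dz/ (alveolar), /dʒ/ (postalveolar).
Every place of articulation has a voiced member except alveolo-palatal, where /dʑ/ would be expected.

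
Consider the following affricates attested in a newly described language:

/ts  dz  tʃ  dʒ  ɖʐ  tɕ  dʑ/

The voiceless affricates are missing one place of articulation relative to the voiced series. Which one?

Voiceless: /ts/ (alveolar), /tʃ/ (postalveolar), /tɕ/ (alveolo-palatal).
Voiced: /dz/ (alveolar), /dʒ/ (postalveolar), /ɖʐ/ (retroflex), /dʑ/ (alveolo-palatal).
Every place of articulation has a voiceless member except retroflex, where /ʈʂ/ would be expected.

retroflex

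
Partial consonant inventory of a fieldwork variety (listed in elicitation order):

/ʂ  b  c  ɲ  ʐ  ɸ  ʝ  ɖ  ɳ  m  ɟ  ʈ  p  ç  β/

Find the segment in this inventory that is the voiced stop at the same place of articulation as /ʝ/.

/ɟ/

/ʝ/ is a voiced palatal fricative.
The voiced stop at the same place is a voiced palatal stop — in this inventory, /ɟ/.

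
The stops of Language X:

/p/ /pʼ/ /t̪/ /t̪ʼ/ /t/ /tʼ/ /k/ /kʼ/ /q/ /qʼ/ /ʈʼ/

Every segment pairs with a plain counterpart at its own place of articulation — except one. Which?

Bilabial: /p/ ~ /pʼ/
Dental: /t̪/ ~ /t̪ʼ/
Alveolar: /t/ ~ /tʼ/
Velar: /k/ ~ /kʼ/
Uvular: /q/ ~ /qʼ/
Retroflex: only /ʈʼ/ (ejective); no plain partner.
So /ʈʼ/ is the unpaired segment.

/ʈʼ/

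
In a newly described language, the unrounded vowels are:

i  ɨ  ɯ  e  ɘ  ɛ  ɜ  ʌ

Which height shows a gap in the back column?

Front: /i/ (high), /e/ (high-mid), /ɛ/ (low-mid).
Central: /ɨ/ (high), /ɘ/ (high-mid), /ɜ/ (low-mid).
Back: /ɯ/ (high), /ʌ/ (low-mid).
Every height has a back member except high-mid, where /ɤ/ would be expected.

high-mid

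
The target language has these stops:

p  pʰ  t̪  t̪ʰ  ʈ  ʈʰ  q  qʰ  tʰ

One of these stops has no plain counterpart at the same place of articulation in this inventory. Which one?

Bilabial: /p/ ~ /pʰ/
Dental: /t̪/ ~ /t̪ʰ/
Retroflex: /ʈ/ ~ /ʈʰ/
Uvular: /q/ ~ /qʰ/
Alveolar: only /tʰ/ (aspirated); no plain partner.
So /tʰ/ is the unpaired segment.

/tʰ/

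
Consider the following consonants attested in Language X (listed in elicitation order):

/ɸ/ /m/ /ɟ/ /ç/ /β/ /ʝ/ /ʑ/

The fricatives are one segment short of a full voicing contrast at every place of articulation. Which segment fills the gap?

bilabial: voiceless /ɸ/, voiced /β/.
alveolo-palatal: voiceless —, voiced /ʑ/.
palatal: voiceless /ç/, voiced /ʝ/.
The alveolo-palatal row has no voiceless member, so the gap is the voiceless alveolo-palatal fricative /ɕ/.

/ɕ/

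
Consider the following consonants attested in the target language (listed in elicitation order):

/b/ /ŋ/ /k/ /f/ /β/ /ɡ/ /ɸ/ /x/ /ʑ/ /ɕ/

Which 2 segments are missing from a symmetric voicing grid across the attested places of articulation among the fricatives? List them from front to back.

bilabial: voiceless /ɸ/, voiced /β/.
labiodental: voiceless /f/, voiced —.
alveolo-palatal: voiceless /ɕ/, voiced /ʑ/.
velar: voiceless /x/, voiced —.
Gaps, from front to back: labiodental lacks voiced (/v/); velar lacks voiced (/ɣ/).

/v/, /ɣ/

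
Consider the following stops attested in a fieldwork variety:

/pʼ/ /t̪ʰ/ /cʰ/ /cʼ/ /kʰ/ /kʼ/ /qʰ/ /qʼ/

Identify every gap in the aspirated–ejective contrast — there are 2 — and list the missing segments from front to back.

place of articulation  aspirated  ejective
bilabial          —         pʼ      
dental            t̪ʰ       —       
palatal           cʰ        cʼ      
velar             kʰ        kʼ      
uvular            qʰ        qʼ      
Gaps, from front to back: bilabial lacks aspirated (/pʰ/); dental lacks ejective (/t̪ʼ/).

/pʰ/, /t̪ʼ/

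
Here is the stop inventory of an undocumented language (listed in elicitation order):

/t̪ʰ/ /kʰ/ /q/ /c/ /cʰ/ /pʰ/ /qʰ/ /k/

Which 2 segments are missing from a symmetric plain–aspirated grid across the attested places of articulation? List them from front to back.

Plain: /c/ (palatal), /k/ (velar), /q/ (uvular).
Aspirated: /pʰ/ (bilabial), /t̪ʰ/ (dental), /cʰ/ (palatal), /kʰ/ (velar), /qʰ/ (uvular).
Gaps, from front to back: bilabial lacks plain (/p/); dental lacks plain (/t̪/).

/p/, /t̪/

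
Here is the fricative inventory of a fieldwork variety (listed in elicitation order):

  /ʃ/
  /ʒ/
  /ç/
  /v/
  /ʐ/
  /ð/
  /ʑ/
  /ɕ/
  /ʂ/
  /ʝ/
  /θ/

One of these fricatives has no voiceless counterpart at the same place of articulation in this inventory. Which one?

Dental: /θ/ ~ /ð/
Postalveolar: /ʃ/ ~ /ʒ/
Retroflex: /ʂ/ ~ /ʐ/
Alveolo-palatal: /ɕ/ ~ /ʑ/
Palatal: /ç/ ~ /ʝ/
Labiodental: only /v/ (voiced); no voiceless partner.
So /v/ is the unpaired segment.

/v/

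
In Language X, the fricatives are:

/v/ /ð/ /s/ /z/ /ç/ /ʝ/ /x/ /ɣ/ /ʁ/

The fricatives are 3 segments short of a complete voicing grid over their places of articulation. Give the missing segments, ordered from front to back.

/f/, /θ/, /χ/

place of articulation  voiceless  voiced  
labiodental       —         v       
dental            —         ð       
alveolar          s         z       
palatal           ç         ʝ       
velar             x         ɣ       
uvular            —         ʁ       
Gaps, from front to back: labiodental lacks voiceless (/f/); dental lacks voiceless (/θ/); uvular lacks voiceless (/χ/).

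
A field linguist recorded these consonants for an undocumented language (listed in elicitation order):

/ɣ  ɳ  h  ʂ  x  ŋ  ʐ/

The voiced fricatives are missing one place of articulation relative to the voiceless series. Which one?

glottal

retroflex: voiceless /ʂ/, voiced /ʐ/.
velar: voiceless /x/, voiced /ɣ/.
glottal: voiceless /h/, voiced —.
Every place of articulation has a voiced member except glottal, where /ɦ/ would be expected.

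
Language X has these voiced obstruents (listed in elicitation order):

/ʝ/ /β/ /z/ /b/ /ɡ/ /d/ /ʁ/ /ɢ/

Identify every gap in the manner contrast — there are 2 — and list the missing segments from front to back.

/ɟ/, /ɣ/

bilabial: stop /b/, fricative /β/.
alveolar: stop /d/, fricative /z/.
palatal: stop —, fricative /ʝ/.
velar: stop /ɡ/, fricative —.
uvular: stop /ɢ/, fricative /ʁ/.
Gaps, from front to back: palatal lacks stop (/ɟ/); velar lacks fricative (/ɣ/).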